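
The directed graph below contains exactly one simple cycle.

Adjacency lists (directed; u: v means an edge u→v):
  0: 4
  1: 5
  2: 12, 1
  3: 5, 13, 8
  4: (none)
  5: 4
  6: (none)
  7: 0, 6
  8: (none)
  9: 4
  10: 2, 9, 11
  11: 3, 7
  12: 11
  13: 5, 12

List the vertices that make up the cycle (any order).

DFS with gray/black marking from 11:
11 gray
  3 gray
    5 gray
      4 gray
      4 black
    5 black
    13 gray
      13→5: 5 black — skip
      12 gray
        12→11: 11 is gray → back edge
Back edge closes the cycle 11 → 3 → 13 → 12 → 11; its vertices are {3, 11, 12, 13}.

3, 11, 12, 13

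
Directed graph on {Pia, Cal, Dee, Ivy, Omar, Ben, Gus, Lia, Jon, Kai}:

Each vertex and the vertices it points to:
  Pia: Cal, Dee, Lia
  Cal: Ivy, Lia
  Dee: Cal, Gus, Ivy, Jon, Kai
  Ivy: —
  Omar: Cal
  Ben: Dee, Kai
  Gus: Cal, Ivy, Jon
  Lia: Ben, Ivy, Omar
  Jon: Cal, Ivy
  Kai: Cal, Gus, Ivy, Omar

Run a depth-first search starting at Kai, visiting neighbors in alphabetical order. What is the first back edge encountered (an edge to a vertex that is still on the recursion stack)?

Dee->Cal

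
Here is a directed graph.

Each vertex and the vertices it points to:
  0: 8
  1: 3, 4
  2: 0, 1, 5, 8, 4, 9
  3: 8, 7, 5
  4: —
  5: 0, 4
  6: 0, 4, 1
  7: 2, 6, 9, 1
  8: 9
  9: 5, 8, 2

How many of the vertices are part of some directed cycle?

9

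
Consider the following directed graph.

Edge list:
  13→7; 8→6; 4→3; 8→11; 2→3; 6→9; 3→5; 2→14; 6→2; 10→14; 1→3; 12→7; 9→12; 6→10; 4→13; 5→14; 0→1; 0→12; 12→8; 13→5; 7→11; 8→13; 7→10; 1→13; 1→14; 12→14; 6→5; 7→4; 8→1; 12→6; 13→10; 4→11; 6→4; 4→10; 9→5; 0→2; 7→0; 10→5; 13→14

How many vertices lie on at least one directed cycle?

A vertex is on a directed cycle iff it belongs to a strongly connected component of size ≥ 2 (or has a self-loop).
The vertices on cycles are {0, 1, 4, 6, 7, 8, 9, 12, 13} — 9 in total.

9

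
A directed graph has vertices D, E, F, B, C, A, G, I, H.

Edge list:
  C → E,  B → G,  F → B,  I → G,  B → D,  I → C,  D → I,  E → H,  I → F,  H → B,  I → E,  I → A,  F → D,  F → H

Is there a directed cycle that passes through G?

No

G lies on a cycle iff there is a path from G back to itself.
Exploring from G, it never reaches itself; equivalently, its strongly connected component is a singleton.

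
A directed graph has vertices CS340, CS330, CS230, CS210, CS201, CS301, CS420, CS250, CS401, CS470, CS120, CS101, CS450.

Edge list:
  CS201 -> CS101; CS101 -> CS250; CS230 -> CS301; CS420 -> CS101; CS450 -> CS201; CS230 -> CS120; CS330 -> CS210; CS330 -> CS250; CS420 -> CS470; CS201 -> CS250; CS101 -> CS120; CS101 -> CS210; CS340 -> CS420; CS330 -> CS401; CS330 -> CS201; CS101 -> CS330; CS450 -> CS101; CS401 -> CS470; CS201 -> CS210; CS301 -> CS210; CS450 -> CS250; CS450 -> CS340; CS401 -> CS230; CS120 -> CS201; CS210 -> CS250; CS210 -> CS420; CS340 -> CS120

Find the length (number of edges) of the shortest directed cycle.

For each vertex v, BFS finds the shortest path from v back to v.
The shortest such closed walk is CS101 → CS330 → CS201 → CS101, length 3.

3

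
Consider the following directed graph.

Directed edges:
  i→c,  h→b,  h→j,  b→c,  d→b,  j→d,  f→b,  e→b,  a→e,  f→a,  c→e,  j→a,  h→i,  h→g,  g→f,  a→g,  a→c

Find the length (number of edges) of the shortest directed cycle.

For each vertex v, BFS finds the shortest path from v back to v.
The shortest such closed walk is g → f → a → g, length 3.

3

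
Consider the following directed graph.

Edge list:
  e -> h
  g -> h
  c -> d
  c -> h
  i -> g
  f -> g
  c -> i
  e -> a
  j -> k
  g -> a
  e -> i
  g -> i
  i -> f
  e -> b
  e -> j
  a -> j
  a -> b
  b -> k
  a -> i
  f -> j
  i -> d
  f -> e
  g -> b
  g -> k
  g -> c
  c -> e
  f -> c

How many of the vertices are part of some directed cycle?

A vertex is on a directed cycle iff it belongs to a strongly connected component of size ≥ 2 (or has a self-loop).
The vertices on cycles are {a, c, e, f, g, i} — 6 in total.

6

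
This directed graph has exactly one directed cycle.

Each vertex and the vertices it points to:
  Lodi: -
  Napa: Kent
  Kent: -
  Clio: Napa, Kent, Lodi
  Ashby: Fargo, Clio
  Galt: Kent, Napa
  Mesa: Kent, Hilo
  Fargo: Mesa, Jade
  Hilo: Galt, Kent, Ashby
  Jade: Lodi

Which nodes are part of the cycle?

DFS with gray/black marking from Fargo:
Fargo gray
  Mesa gray
    Kent gray
    Kent black
    Hilo gray
      Galt gray
        Galt→Kent: Kent black — skip
        Napa gray
          Napa→Kent: Kent black — skip
        Napa black
      Galt black
      Hilo→Kent: Kent black — skip
      Ashby gray
        Ashby→Fargo: Fargo is gray → back edge
Back edge closes the cycle Fargo → Mesa → Hilo → Ashby → Fargo; its vertices are {Hilo, Mesa, Ashby, Fargo}.

Hilo, Mesa, Ashby, Fargo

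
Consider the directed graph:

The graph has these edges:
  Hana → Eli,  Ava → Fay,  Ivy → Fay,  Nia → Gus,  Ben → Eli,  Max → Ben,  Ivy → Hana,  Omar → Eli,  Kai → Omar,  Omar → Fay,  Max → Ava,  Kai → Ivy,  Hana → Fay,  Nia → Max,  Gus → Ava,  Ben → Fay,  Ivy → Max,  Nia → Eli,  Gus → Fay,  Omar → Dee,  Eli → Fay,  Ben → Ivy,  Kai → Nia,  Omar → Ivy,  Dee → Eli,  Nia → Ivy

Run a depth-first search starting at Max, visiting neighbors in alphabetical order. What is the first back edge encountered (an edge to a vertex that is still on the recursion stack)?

DFS from Max (visiting neighbors in alphabetical order); mark gray on enter, black on exit:
Max gray
  Ava gray
    Fay gray
    Fay black
  Ava black
  Ben gray
    Eli gray
      Eli→Fay: Fay black — skip
    Eli black
    Ben→Fay: Fay black — skip
    Ivy gray
      Ivy→Fay: Fay black — skip
      Hana gray
        Hana→Eli: Eli black — skip
        Hana→Fay: Fay black — skip
      Hana black
      Ivy→Max: Max is gray → back edge
First back edge: Ivy → Max.

Ivy→Max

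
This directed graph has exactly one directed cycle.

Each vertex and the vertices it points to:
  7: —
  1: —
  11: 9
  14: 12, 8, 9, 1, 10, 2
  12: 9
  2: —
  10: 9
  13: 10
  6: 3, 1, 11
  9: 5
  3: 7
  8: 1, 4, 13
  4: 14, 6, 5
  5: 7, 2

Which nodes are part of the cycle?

4, 8, 14

DFS with gray/black marking from 4:
4 gray
  14 gray
    12 gray
      9 gray
        5 gray
          7 gray
          7 black
          2 gray
          2 black
        5 black
      9 black
    12 black
    8 gray
      1 gray
      1 black
      8→4: 4 is gray → back edge
Back edge closes the cycle 4 → 14 → 8 → 4; its vertices are {4, 8, 14}.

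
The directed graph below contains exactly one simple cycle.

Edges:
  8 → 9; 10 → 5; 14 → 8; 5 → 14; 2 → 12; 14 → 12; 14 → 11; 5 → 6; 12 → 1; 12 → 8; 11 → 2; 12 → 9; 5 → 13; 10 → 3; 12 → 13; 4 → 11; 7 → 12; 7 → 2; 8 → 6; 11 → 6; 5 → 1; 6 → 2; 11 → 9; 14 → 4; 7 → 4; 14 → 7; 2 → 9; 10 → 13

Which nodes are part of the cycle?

DFS with gray/black marking from 12:
12 gray
  8 gray
    6 gray
      2 gray
        9 gray
        9 black
        2→12: 12 is gray → back edge
Back edge closes the cycle 12 → 8 → 6 → 2 → 12; its vertices are {2, 6, 8, 12}.

2, 6, 8, 12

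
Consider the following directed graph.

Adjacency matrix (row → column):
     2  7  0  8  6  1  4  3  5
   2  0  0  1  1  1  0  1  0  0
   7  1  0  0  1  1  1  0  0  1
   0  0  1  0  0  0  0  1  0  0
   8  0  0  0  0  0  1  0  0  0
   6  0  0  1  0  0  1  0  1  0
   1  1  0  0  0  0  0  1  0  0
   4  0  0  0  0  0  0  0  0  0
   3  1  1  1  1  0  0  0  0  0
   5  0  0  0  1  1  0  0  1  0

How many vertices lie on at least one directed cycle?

8

A vertex is on a directed cycle iff it belongs to a strongly connected component of size ≥ 2 (or has a self-loop).
The vertices on cycles are {0, 1, 2, 3, 5, 6, 7, 8} — 8 in total.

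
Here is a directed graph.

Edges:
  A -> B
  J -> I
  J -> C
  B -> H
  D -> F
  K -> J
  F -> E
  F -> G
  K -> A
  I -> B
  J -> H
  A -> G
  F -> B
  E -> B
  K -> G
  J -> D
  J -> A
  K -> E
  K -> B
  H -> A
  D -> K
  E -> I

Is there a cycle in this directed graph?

Yes

DFS with white/gray/black marking, starting from H:
H gray
  A gray
    G gray
    G black
    B gray
      B→H: H is gray → back edge
Back edge found, so a cycle exists: H → A → B → H.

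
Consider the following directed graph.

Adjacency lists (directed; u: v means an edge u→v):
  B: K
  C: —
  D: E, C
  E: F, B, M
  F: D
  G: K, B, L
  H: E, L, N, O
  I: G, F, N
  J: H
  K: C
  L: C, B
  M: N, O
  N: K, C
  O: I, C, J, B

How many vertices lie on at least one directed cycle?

A vertex is on a directed cycle iff it belongs to a strongly connected component of size ≥ 2 (or has a self-loop).
The vertices on cycles are {D, E, F, H, I, J, M, O} — 8 in total.

8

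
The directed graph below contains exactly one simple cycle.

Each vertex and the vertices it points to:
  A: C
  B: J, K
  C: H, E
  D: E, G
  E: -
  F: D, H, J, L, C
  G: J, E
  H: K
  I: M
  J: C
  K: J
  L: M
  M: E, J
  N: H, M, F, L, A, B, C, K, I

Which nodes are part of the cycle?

C, H, J, K

DFS with gray/black marking from C:
C gray
  H gray
    K gray
      J gray
        J→C: C is gray → back edge
Back edge closes the cycle C → H → K → J → C; its vertices are {C, H, J, K}.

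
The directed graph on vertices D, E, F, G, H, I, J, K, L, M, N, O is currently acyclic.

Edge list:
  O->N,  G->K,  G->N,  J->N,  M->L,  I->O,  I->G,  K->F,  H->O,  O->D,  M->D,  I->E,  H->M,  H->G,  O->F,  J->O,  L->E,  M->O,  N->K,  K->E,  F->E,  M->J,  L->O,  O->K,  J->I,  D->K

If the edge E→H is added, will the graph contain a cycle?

Yes

Adding E→H creates a cycle iff H can already reach E.
Path from H: H → M → L → E.
So H → … → E → H is a cycle.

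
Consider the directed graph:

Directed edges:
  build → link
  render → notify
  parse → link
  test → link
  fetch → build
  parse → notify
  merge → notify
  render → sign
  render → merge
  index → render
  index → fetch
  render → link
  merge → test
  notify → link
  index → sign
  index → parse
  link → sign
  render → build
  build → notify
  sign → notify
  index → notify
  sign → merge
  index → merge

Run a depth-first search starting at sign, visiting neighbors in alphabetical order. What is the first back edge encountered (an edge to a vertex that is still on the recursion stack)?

link→sign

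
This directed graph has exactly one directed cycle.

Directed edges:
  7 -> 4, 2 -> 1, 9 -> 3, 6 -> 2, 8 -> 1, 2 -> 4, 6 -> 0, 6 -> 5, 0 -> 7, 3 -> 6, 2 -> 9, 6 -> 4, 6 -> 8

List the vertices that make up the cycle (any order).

2, 3, 6, 9

DFS with gray/black marking from 6:
6 gray
  2 gray
    4 gray
    4 black
    9 gray
      3 gray
        3→6: 6 is gray → back edge
Back edge closes the cycle 6 → 2 → 9 → 3 → 6; its vertices are {2, 3, 6, 9}.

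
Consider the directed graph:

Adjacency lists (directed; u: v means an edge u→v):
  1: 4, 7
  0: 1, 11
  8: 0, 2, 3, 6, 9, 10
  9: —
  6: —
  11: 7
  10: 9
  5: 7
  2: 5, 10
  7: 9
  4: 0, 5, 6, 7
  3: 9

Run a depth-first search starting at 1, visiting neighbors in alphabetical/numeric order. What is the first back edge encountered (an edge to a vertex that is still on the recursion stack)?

0→1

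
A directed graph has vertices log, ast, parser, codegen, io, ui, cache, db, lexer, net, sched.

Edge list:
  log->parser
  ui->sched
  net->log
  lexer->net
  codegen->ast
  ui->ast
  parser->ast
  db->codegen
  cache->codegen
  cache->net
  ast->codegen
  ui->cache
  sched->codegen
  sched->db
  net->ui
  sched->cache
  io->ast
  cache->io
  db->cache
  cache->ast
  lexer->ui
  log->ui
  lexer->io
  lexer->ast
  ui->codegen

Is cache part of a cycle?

cache is on a cycle iff cache can reach itself via ≥1 edge.
cache → net → ui → cache — yes.

Yes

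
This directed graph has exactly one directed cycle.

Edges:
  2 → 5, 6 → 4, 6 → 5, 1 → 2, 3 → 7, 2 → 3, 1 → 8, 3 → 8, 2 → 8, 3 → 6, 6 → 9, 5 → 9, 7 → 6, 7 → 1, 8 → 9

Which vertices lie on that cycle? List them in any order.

DFS with gray/black marking from 3:
3 gray
  8 gray
    9 gray
    9 black
  8 black
  7 gray
    1 gray
      1→8: 8 black — skip
      2 gray
        5 gray
          5→9: 9 black — skip
        5 black
        2→8: 8 black — skip
        2→3: 3 is gray → back edge
Back edge closes the cycle 3 → 7 → 1 → 2 → 3; its vertices are {1, 2, 3, 7}.

1, 2, 3, 7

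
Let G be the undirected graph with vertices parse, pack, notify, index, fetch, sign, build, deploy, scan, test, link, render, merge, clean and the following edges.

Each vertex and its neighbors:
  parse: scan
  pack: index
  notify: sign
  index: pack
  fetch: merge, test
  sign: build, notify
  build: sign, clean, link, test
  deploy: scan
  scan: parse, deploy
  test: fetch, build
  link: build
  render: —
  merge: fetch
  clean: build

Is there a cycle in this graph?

No

DFS, tracking each vertex's parent; an edge to a visited non-parent vertex closes a cycle.
Start from parse:
visit parse (parent –)
  visit scan (parent parse)
    scan–parse: parent, skip
    visit deploy (parent scan)
      deploy–scan: parent, skip
visit pack (parent –)
  visit index (parent pack)
    index–pack: parent, skip
visit notify (parent –)
  visit sign (parent notify)
    visit build (parent sign)
      build–sign: parent, skip
      visit clean (parent build)
        clean–build: parent, skip
      visit link (parent build)
        link–build: parent, skip
      visit test (parent build)
        visit fetch (parent test)
          visit merge (parent fetch)
            merge–fetch: parent, skip
          fetch–test: parent, skip
        test–build: parent, skip
    sign–notify: parent, skip
visit render (parent –)
No non-parent visited neighbor found — the graph is a forest.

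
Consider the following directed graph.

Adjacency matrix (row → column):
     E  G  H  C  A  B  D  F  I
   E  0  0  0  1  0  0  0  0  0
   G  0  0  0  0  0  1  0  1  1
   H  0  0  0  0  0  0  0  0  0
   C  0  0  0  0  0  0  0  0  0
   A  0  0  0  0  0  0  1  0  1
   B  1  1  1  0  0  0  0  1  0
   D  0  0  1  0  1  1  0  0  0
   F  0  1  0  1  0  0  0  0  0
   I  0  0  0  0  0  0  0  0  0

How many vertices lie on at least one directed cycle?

A vertex is on a directed cycle iff it belongs to a strongly connected component of size ≥ 2 (or has a self-loop).
The vertices on cycles are {A, B, D, F, G} — 5 in total.

5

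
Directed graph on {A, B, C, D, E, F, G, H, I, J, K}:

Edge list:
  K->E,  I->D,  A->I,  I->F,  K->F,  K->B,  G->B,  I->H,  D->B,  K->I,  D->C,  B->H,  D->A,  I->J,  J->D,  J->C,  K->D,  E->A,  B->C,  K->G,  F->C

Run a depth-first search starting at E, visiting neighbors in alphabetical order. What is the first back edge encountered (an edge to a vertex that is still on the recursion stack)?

D→A

DFS from E (visiting neighbors in alphabetical order); mark gray on enter, black on exit:
E gray
  A gray
    I gray
      D gray
        D→A: A is gray → back edge
First back edge: D → A.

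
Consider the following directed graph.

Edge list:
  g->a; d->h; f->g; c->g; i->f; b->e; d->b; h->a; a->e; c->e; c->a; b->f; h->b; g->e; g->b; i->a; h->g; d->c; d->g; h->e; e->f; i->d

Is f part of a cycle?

f is on a cycle iff f can reach itself via ≥1 edge.
f → g → b → f — yes.

Yes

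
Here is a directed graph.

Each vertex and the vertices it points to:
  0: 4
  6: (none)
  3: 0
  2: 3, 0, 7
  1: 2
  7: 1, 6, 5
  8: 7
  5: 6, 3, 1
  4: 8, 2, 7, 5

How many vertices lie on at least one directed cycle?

8

A vertex is on a directed cycle iff it belongs to a strongly connected component of size ≥ 2 (or has a self-loop).
The vertices on cycles are {0, 1, 2, 3, 4, 5, 7, 8} — 8 in total.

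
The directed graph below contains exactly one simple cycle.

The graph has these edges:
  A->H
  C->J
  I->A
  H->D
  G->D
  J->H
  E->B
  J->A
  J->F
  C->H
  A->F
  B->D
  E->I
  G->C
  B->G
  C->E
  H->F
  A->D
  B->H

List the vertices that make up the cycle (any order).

B, C, E, G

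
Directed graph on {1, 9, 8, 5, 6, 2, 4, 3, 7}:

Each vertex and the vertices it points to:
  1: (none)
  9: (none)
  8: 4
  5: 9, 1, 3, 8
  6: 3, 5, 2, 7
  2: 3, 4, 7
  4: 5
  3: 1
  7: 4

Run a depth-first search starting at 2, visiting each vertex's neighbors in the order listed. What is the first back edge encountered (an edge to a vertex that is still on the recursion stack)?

DFS from 2 (visiting each vertex's neighbors in the order listed); mark gray on enter, black on exit:
2 gray
  3 gray
    1 gray
    1 black
  3 black
  4 gray
    5 gray
      9 gray
      9 black
      5→1: 1 black — skip
      5→3: 3 black — skip
      8 gray
        8→4: 4 is gray → back edge
First back edge: 8 → 4.

8→4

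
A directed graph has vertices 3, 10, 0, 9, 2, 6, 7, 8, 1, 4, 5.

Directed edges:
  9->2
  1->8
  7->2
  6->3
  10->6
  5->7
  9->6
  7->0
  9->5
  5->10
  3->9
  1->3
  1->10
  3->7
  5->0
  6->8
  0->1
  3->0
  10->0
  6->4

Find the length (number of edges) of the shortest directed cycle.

For each vertex v, BFS finds the shortest path from v back to v.
The shortest such closed walk is 1 → 3 → 0 → 1, length 3.

3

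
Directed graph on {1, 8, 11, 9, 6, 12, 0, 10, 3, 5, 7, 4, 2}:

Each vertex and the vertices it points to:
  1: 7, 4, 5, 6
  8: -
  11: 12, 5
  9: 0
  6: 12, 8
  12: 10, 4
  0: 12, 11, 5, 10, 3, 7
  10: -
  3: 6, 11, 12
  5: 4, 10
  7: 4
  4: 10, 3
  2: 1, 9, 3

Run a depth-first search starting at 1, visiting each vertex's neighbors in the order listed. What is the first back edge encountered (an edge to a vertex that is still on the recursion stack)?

DFS from 1 (visiting each vertex's neighbors in the order listed); mark gray on enter, black on exit:
1 gray
  7 gray
    4 gray
      10 gray
      10 black
      3 gray
        6 gray
          12 gray
            12→10: 10 black — skip
            12→4: 4 is gray → back edge
First back edge: 12 → 4.

12->4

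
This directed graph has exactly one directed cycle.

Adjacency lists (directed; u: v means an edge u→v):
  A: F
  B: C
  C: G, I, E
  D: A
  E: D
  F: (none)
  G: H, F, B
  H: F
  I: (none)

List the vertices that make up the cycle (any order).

B, C, G

DFS with gray/black marking from C:
C gray
  G gray
    H gray
      F gray
      F black
    H black
    G→F: F black — skip
    B gray
      B→C: C is gray → back edge
Back edge closes the cycle C → G → B → C; its vertices are {B, C, G}.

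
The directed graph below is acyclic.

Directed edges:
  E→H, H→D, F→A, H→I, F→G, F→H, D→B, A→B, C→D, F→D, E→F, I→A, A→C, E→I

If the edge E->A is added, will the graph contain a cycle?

No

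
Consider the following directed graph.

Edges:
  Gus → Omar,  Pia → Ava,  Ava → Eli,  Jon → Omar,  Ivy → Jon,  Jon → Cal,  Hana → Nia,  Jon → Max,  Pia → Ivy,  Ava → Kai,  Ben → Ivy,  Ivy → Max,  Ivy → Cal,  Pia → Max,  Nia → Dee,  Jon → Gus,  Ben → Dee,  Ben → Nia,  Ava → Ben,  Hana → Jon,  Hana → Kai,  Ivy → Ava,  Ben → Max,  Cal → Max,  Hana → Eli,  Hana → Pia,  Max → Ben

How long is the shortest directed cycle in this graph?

For each vertex v, BFS finds the shortest path from v back to v.
The shortest such closed walk is Ben → Max → Ben, length 2.

2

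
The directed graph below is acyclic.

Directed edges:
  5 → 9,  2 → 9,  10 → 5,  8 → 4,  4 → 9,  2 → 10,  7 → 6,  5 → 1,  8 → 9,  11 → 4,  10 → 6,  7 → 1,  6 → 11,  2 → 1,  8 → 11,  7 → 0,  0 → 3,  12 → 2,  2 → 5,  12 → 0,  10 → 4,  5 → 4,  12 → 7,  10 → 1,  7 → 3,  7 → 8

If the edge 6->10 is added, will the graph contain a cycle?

Yes

Adding 6→10 creates a cycle iff 10 can already reach 6.
Path from 10: 10 → 6.
So 10 → … → 6 → 10 is a cycle.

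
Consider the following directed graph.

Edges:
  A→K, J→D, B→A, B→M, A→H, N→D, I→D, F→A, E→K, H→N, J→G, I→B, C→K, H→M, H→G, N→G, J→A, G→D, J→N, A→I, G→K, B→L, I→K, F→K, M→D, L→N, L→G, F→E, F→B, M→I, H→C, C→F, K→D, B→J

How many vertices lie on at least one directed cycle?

A vertex is on a directed cycle iff it belongs to a strongly connected component of size ≥ 2 (or has a self-loop).
The vertices on cycles are {A, B, C, F, H, I, J, M} — 8 in total.

8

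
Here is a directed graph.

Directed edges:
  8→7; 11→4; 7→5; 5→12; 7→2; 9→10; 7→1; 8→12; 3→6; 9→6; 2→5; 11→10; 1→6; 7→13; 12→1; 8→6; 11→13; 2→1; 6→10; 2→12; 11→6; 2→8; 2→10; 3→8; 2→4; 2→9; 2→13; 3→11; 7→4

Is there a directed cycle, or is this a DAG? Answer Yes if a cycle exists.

Yes

DFS with white/gray/black marking, starting from 8:
8 gray
  7 gray
    4 gray
    4 black
    5 gray
      12 gray
        1 gray
          6 gray
            10 gray
            10 black
          6 black
        1 black
      12 black
    5 black
    7→1: 1 black — skip
    13 gray
    13 black
    2 gray
      2→12: 12 black — skip
      2→13: 13 black — skip
      2→10: 10 black — skip
      2→1: 1 black — skip
      2→8: 8 is gray → back edge
Back edge found, so a cycle exists: 8 → 7 → 2 → 8.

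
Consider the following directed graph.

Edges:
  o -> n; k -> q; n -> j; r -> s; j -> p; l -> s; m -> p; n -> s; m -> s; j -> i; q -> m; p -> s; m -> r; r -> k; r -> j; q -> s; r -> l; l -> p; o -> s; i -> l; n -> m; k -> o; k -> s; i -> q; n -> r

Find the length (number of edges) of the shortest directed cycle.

4

For each vertex v, BFS finds the shortest path from v back to v.
The shortest such closed walk is o → n → r → k → o, length 4.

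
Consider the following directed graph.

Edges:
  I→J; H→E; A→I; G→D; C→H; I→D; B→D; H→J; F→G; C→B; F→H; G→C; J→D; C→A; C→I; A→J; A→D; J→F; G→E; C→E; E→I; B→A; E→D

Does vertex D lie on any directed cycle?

No

D lies on a cycle iff there is a path from D back to itself.
Exploring from D, it never reaches itself; equivalently, its strongly connected component is a singleton.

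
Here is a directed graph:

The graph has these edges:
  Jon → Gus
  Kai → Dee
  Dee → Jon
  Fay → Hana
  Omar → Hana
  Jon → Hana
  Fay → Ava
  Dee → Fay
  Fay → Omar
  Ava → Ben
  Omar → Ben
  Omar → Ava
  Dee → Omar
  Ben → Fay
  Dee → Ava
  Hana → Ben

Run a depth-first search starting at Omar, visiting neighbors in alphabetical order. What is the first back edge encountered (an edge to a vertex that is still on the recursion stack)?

DFS from Omar (visiting neighbors in alphabetical order); mark gray on enter, black on exit:
Omar gray
  Ava gray
    Ben gray
      Fay gray
        Fay→Ava: Ava is gray → back edge
First back edge: Fay → Ava.

Fay→Ava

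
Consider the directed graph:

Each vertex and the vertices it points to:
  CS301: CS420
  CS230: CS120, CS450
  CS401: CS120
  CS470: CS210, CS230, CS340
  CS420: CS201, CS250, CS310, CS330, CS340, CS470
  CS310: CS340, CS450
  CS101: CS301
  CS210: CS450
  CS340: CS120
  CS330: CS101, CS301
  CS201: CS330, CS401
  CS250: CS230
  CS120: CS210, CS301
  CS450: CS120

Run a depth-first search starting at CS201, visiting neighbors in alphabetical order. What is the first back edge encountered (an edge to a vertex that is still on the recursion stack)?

CS420→CS201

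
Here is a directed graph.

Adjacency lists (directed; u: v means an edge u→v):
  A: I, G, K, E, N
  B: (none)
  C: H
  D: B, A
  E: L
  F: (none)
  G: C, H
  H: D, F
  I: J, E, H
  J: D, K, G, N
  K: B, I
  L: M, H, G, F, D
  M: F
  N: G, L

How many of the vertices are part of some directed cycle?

11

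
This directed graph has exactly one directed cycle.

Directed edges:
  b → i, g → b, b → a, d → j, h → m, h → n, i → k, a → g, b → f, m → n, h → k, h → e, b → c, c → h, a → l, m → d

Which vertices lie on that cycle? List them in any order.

a, b, g

DFS with gray/black marking from b:
b gray
  a gray
    l gray
    l black
    g gray
      g→b: b is gray → back edge
Back edge closes the cycle b → a → g → b; its vertices are {a, b, g}.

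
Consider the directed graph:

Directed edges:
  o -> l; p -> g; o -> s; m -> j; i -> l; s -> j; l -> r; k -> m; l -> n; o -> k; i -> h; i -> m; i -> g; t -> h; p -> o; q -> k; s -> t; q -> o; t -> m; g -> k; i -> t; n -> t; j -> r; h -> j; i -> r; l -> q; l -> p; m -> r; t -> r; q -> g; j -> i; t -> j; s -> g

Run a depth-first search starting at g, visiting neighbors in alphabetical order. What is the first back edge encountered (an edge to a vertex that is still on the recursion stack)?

DFS from g (visiting neighbors in alphabetical order); mark gray on enter, black on exit:
g gray
  k gray
    m gray
      j gray
        i gray
          i→g: g is gray → back edge
First back edge: i → g.

i->g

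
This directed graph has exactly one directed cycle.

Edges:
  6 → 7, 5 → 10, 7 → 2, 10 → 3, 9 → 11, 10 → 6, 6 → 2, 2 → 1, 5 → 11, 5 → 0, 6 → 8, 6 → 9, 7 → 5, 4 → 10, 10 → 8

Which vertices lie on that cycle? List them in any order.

DFS with gray/black marking from 10:
10 gray
  3 gray
  3 black
  6 gray
    8 gray
    8 black
    7 gray
      2 gray
        1 gray
        1 black
      2 black
      5 gray
        11 gray
        11 black
        5→10: 10 is gray → back edge
Back edge closes the cycle 10 → 6 → 7 → 5 → 10; its vertices are {5, 6, 7, 10}.

5, 6, 7, 10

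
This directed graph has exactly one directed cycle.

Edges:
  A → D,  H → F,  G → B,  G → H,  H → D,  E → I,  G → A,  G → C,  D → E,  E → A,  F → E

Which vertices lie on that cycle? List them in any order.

DFS with gray/black marking from A:
A gray
  D gray
    E gray
      E→A: A is gray → back edge
Back edge closes the cycle A → D → E → A; its vertices are {A, D, E}.

A, D, E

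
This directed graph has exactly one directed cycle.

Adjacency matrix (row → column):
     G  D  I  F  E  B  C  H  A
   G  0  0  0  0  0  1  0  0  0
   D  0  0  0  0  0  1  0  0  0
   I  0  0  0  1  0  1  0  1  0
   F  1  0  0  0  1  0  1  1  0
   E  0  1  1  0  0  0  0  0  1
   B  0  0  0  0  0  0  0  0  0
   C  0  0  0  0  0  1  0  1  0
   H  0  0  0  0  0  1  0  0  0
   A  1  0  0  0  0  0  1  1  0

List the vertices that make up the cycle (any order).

DFS with gray/black marking from E:
E gray
  I gray
    H gray
      B gray
      B black
    H black
    I→B: B black — skip
    F gray
      F→H: H black — skip
      C gray
        C→B: B black — skip
        C→H: H black — skip
      C black
      F→E: E is gray → back edge
Back edge closes the cycle E → I → F → E; its vertices are {E, F, I}.

E, F, I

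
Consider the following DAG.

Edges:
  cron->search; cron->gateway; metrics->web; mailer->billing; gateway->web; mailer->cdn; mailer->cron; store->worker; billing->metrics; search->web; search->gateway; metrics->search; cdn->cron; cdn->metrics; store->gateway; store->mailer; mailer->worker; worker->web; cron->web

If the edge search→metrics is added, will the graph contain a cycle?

Yes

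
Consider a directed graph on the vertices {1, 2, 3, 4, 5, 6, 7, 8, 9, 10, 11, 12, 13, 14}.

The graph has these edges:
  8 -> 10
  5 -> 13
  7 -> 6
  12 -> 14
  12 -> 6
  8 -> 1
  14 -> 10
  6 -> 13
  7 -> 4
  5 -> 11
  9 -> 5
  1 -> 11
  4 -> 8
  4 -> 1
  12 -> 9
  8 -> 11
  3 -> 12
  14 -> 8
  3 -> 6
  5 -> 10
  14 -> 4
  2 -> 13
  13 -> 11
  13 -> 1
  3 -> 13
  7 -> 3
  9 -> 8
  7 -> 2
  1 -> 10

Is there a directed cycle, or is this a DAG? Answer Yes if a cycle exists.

DFS with white/gray/black marking, starting from 12:
12 gray
  6 gray
    13 gray
      11 gray
      11 black
      1 gray
        10 gray
        10 black
        1→11: 11 black — skip
      1 black
    13 black
  6 black
  9 gray
    5 gray
      5→11: 11 black — skip
      5→13: 13 black — skip
      5→10: 10 black — skip
    5 black
    8 gray
      8→10: 10 black — skip
      8→11: 11 black — skip
      8→1: 1 black — skip
    8 black
  9 black
  14 gray
    14→10: 10 black — skip
    14→8: 8 black — skip
    4 gray
      4→8: 8 black — skip
      4→1: 1 black — skip
    4 black
  14 black
12 black
2 gray
  2→13: 13 black — skip
2 black
3 gray
  3→6: 6 black — skip
  3→13: 13 black — skip
  3→12: 12 black — skip
3 black
7 gray
  7→6: 6 black — skip
  7→4: 4 black — skip
  7→2: 2 black — skip
  7→3: 3 black — skip
7 black
Every edge goes to a white or black vertex — no back edge, so the graph is acyclic.

No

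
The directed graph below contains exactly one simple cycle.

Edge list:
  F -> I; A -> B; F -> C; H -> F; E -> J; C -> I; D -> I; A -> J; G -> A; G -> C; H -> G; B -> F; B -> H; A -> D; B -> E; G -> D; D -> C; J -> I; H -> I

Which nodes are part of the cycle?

A, B, G, H

DFS with gray/black marking from B:
B gray
  H gray
    I gray
    I black
    F gray
      C gray
        C→I: I black — skip
      C black
      F→I: I black — skip
    F black
    G gray
      G→C: C black — skip
      D gray
        D→I: I black — skip
        D→C: C black — skip
      D black
      A gray
        A→D: D black — skip
        J gray
          J→I: I black — skip
        J black
        A→B: B is gray → back edge
Back edge closes the cycle B → H → G → A → B; its vertices are {A, B, G, H}.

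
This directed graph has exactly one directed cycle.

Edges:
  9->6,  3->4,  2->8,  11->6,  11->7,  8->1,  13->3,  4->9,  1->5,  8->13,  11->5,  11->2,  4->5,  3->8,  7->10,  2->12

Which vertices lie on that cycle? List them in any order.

3, 8, 13

DFS with gray/black marking from 8:
8 gray
  1 gray
    5 gray
    5 black
  1 black
  13 gray
    3 gray
      4 gray
        9 gray
          6 gray
          6 black
        9 black
        4→5: 5 black — skip
      4 black
      3→8: 8 is gray → back edge
Back edge closes the cycle 8 → 13 → 3 → 8; its vertices are {3, 8, 13}.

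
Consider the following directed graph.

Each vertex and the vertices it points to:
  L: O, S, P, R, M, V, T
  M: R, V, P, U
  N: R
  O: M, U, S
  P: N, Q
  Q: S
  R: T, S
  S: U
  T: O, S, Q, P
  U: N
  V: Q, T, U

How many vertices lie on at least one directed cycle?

10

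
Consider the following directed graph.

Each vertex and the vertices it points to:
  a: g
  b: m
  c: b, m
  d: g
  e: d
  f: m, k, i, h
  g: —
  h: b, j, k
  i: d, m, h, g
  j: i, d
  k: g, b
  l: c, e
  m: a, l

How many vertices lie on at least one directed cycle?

A vertex is on a directed cycle iff it belongs to a strongly connected component of size ≥ 2 (or has a self-loop).
The vertices on cycles are {b, c, h, i, j, l, m} — 7 in total.

7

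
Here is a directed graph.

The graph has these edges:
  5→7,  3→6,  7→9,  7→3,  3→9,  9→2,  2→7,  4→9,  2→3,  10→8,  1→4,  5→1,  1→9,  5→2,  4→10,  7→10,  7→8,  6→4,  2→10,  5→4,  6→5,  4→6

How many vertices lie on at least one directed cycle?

A vertex is on a directed cycle iff it belongs to a strongly connected component of size ≥ 2 (or has a self-loop).
The vertices on cycles are {1, 2, 3, 4, 5, 6, 7, 9} — 8 in total.

8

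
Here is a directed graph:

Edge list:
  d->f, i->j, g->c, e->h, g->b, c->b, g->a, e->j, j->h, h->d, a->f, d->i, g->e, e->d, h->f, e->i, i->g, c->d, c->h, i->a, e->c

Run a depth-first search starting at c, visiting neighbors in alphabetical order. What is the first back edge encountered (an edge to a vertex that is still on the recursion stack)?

DFS from c (visiting neighbors in alphabetical order); mark gray on enter, black on exit:
c gray
  b gray
  b black
  d gray
    f gray
    f black
    i gray
      a gray
        a→f: f black — skip
      a black
      g gray
        g→a: a black — skip
        g→b: b black — skip
        g→c: c is gray → back edge
First back edge: g → c.

g→c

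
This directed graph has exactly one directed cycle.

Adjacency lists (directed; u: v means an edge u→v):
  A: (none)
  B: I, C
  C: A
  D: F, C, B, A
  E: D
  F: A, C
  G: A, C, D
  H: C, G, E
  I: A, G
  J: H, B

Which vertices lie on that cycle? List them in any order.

B, D, G, I

DFS with gray/black marking from B:
B gray
  I gray
    A gray
    A black
    G gray
      G→A: A black — skip
      C gray
        C→A: A black — skip
      C black
      D gray
        F gray
          F→A: A black — skip
          F→C: C black — skip
        F black
        D→C: C black — skip
        D→B: B is gray → back edge
Back edge closes the cycle B → I → G → D → B; its vertices are {B, D, G, I}.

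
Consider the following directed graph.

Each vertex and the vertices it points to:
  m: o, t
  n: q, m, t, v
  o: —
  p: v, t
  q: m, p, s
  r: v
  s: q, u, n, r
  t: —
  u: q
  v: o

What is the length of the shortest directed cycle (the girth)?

For each vertex v, BFS finds the shortest path from v back to v.
The shortest such closed walk is q → s → q, length 2.

2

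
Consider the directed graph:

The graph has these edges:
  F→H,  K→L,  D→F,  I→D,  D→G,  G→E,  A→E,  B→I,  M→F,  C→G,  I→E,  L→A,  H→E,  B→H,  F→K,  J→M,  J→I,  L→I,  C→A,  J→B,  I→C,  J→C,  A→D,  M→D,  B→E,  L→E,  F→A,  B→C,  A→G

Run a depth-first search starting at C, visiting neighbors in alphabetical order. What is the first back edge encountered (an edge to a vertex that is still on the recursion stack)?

DFS from C (visiting neighbors in alphabetical order); mark gray on enter, black on exit:
C gray
  A gray
    D gray
      F gray
        F→A: A is gray → back edge
First back edge: F → A.

F→A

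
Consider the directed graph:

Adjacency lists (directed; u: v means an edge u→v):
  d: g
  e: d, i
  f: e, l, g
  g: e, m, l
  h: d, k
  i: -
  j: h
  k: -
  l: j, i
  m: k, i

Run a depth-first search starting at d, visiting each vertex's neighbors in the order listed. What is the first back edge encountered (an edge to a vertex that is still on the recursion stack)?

e→d

DFS from d (visiting each vertex's neighbors in the order listed); mark gray on enter, black on exit:
d gray
  g gray
    e gray
      e→d: d is gray → back edge
First back edge: e → d.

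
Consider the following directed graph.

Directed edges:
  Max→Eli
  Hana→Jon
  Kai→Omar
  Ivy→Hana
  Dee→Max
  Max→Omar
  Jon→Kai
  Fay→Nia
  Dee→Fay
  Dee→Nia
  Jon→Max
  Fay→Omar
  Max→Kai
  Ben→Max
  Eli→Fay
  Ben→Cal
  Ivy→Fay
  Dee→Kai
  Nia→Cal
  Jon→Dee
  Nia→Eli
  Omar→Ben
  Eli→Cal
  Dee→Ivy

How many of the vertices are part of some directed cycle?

11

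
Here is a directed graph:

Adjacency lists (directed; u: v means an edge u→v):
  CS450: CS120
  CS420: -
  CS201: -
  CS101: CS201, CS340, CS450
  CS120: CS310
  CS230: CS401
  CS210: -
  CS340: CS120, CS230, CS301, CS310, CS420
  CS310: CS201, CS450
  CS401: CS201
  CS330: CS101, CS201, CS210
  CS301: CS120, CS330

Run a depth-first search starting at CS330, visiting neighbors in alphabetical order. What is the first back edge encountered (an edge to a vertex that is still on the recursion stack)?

CS450->CS120

DFS from CS330 (visiting neighbors in alphabetical order); mark gray on enter, black on exit:
CS330 gray
  CS101 gray
    CS201 gray
    CS201 black
    CS340 gray
      CS120 gray
        CS310 gray
          CS310→CS201: CS201 black — skip
          CS450 gray
            CS450→CS120: CS120 is gray → back edge
First back edge: CS450 → CS120.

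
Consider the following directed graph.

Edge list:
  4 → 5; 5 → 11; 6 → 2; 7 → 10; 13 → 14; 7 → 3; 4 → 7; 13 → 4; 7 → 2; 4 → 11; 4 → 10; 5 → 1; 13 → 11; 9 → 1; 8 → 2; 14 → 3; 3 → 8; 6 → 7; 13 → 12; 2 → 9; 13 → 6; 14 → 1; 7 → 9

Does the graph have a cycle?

DFS with white/gray/black marking, starting from 11:
11 gray
11 black
1 gray
1 black
2 gray
  9 gray
    9→1: 1 black — skip
  9 black
2 black
3 gray
  8 gray
    8→2: 2 black — skip
  8 black
3 black
4 gray
  7 gray
    10 gray
    10 black
    7→2: 2 black — skip
    7→3: 3 black — skip
    7→9: 9 black — skip
  7 black
  5 gray
    5→1: 1 black — skip
    5→11: 11 black — skip
  5 black
  4→11: 11 black — skip
  4→10: 10 black — skip
4 black
6 gray
  6→2: 2 black — skip
  6→7: 7 black — skip
6 black
12 gray
12 black
13 gray
  13→12: 12 black — skip
  13→11: 11 black — skip
  14 gray
    14→3: 3 black — skip
    14→1: 1 black — skip
  14 black
  13→6: 6 black — skip
  13→4: 4 black — skip
13 black
Every edge goes to a white or black vertex — no back edge, so the graph is acyclic.

No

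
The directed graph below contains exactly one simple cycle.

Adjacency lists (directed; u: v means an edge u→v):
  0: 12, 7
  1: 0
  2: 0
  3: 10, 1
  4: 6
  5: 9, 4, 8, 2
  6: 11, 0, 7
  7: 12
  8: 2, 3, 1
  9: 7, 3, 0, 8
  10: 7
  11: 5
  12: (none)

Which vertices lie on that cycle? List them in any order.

4, 5, 6, 11

DFS with gray/black marking from 5:
5 gray
  9 gray
    7 gray
      12 gray
      12 black
    7 black
    3 gray
      10 gray
        10→7: 7 black — skip
      10 black
      1 gray
        0 gray
          0→12: 12 black — skip
          0→7: 7 black — skip
        0 black
      1 black
    3 black
    9→0: 0 black — skip
    8 gray
      2 gray
        2→0: 0 black — skip
      2 black
      8→3: 3 black — skip
      8→1: 1 black — skip
    8 black
  9 black
  4 gray
    6 gray
      11 gray
        11→5: 5 is gray → back edge
Back edge closes the cycle 5 → 4 → 6 → 11 → 5; its vertices are {4, 5, 6, 11}.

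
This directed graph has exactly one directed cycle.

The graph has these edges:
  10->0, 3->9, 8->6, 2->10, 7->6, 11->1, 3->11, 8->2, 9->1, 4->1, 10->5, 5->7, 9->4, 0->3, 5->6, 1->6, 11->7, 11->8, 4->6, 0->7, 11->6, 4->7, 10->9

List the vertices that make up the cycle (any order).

0, 2, 3, 8, 10, 11

DFS with gray/black marking from 10:
10 gray
  5 gray
    6 gray
    6 black
    7 gray
      7→6: 6 black — skip
    7 black
  5 black
  0 gray
    3 gray
      11 gray
        1 gray
          1→6: 6 black — skip
        1 black
        8 gray
          2 gray
            2→10: 10 is gray → back edge
Back edge closes the cycle 10 → 0 → 3 → 11 → 8 → 2 → 10; its vertices are {0, 2, 3, 8, 10, 11}.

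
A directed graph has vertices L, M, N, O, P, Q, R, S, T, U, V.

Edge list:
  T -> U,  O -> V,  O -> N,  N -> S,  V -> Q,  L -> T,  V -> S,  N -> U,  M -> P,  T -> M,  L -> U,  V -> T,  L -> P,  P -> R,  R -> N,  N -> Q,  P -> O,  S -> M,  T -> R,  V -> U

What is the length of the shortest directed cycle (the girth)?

5

For each vertex v, BFS finds the shortest path from v back to v.
The shortest such closed walk is P → O → N → S → M → P, length 5.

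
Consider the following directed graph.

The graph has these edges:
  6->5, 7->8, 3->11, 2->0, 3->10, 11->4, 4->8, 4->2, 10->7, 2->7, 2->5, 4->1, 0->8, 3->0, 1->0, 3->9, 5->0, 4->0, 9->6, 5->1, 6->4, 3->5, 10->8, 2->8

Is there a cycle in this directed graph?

No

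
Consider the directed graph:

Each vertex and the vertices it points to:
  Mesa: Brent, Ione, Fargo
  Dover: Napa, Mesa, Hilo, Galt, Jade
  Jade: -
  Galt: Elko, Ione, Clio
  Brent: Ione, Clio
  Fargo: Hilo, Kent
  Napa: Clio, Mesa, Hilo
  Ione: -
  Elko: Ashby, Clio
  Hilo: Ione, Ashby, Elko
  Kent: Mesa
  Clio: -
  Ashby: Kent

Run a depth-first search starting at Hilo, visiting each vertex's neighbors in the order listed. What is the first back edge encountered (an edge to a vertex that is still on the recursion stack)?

Fargo→Hilo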